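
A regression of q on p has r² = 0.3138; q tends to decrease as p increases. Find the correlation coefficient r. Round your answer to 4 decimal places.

|r| = √0.3138 = 0.5602
The association is negative, so r = −0.5602.

-0.5602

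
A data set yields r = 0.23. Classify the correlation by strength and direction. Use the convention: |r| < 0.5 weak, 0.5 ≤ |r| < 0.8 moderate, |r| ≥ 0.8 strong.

r = 0.23 > 0 so the relationship is positive.
|r| = 0.23, which falls in the weak range.

weak positive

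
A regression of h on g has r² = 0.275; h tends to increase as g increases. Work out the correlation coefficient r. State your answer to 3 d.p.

|r| = √0.275 = 0.524
The association is positive, so r = 0.524.

0.524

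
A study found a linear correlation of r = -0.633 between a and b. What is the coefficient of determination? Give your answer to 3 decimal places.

0.401

r² = (-0.633)² = 0.401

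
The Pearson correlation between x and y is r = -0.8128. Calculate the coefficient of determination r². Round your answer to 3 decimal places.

r² = (-0.8128)² = 0.661

0.661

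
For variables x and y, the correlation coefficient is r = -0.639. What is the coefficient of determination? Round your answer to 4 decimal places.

r² = (-0.639)² = 0.4083

0.4083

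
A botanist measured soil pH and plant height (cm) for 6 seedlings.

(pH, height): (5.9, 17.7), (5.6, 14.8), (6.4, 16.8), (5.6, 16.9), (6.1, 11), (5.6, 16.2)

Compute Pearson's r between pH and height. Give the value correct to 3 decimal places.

n = 6, Σx = 35.2, Σy = 93.4, Σx² = 207.06, Σy² = 1483.62, Σxy = 547.29
nΣxy − ΣxΣy = 3283.74 − 3287.68 = -3.94
nΣx² − (Σx)² = 1242.36 − 1239.04 = 3.32; nΣy² − (Σy)² = 8901.72 − 8723.56 = 178.16
r = -3.94 / √(3.32 × 178.16) = -3.94 / 24.3206 ≈ -0.162

-0.162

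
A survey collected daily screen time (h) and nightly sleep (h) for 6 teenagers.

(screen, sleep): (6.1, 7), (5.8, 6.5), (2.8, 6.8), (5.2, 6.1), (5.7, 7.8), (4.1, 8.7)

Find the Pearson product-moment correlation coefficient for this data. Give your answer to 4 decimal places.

-0.1774

n = 6, Σx = 29.7, Σy = 42.9, Σx² = 155.03, Σy² = 311.23, Σxy = 211.29
nΣxy − ΣxΣy = 1267.74 − 1274.13 = -6.39
nΣx² − (Σx)² = 930.18 − 882.09 = 48.09; nΣy² − (Σy)² = 1867.38 − 1840.41 = 26.97
r = -6.39 / √(48.09 × 26.97) = -6.39 / 36.0137 ≈ -0.1774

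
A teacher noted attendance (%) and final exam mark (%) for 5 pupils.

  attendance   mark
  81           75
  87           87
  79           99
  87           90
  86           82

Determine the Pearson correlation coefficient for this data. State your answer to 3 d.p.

n = 5, Σx = 420, Σy = 433, Σx² = 35336, Σy² = 37819, Σxy = 36347
nΣxy − ΣxΣy = 181735 − 181860 = -125
nΣx² − (Σx)² = 176680 − 176400 = 280; nΣy² − (Σy)² = 189095 − 187489 = 1606
r = -125 / √(280 × 1606) = -125 / 670.5818 ≈ -0.186

-0.186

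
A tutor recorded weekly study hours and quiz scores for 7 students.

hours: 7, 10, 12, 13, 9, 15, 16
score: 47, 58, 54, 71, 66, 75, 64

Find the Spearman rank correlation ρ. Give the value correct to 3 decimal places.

Rank hours: 1, 3, 4, 5, 2, 6, 7
Rank score: 1, 3, 2, 6, 5, 7, 4
d = rank(hours) − rank(score): 0, 0, 2, -1, -3, -1, 3; Σd² = 24
ρ = 1 − 6Σd² / [n(n²−1)] = 1 − 6×24 / (7×48) = 1 − 144/336 ≈ 0.571

0.571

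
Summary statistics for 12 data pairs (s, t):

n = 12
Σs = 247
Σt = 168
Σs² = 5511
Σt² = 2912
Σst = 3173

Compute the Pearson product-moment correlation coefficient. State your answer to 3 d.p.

-0.583

r = (nΣst − ΣsΣt) / √[(nΣs² − (Σs)²)(nΣt² − (Σt)²)]
Numerator: 12×3173 − 247×168 = -3420
Denominator: √[(66132 − 61009)(34944 − 28224)] = √[5123 × 6720] = 5867.4151
r = -3420 / 5867.4151 ≈ -0.583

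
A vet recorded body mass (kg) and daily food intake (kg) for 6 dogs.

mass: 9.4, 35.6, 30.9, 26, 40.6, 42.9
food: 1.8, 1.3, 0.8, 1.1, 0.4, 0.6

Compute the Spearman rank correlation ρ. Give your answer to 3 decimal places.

-0.771

Rank mass: 1, 4, 3, 2, 5, 6
Rank food: 6, 5, 3, 4, 1, 2
d = rank(mass) − rank(food): -5, -1, 0, -2, 4, 4; Σd² = 62
ρ = 1 − 6Σd² / [n(n²−1)] = 1 − 6×62 / (6×35) = 1 − 372/210 ≈ -0.771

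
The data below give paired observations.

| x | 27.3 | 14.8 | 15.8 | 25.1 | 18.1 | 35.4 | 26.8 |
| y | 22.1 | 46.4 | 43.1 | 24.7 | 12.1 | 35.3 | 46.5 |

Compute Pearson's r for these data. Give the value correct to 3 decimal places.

-0.107

n = 7, Σx = 163.3, Σy = 230.2, Σx² = 4142.99, Σy² = 8663.82, Σxy = 5305.83
nΣxy − ΣxΣy = 37140.81 − 37591.66 = -450.85
nΣx² − (Σx)² = 29000.93 − 26666.89 = 2334.04; nΣy² − (Σy)² = 60646.74 − 52992.04 = 7654.7
r = -450.85 / √(2334.04 × 7654.7) = -450.85 / 4226.8636 ≈ -0.107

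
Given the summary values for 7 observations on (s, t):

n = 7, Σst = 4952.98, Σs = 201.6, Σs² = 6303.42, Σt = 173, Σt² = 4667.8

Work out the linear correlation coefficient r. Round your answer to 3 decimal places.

r = (nΣst − ΣsΣt) / √[(nΣs² − (Σs)²)(nΣt² − (Σt)²)]
Numerator: 7×4952.98 − 201.6×173 = -205.94
Denominator: √[(44123.94 − 40642.56)(32674.6 − 29929)] = √[3481.38 × 2745.6] = 3091.6787
r = -205.94 / 3091.6787 ≈ -0.067

-0.067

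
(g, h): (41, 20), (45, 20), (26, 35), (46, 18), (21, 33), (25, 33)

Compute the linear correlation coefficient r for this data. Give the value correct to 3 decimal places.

-0.969

n = 6, Σg = 204, Σh = 159, Σg² = 7564, Σh² = 4527, Σgh = 4976
nΣgh − ΣgΣh = 29856 − 32436 = -2580
nΣg² − (Σg)² = 45384 − 41616 = 3768; nΣh² − (Σh)² = 27162 − 25281 = 1881
r = -2580 / √(3768 × 1881) = -2580 / 2662.2562 ≈ -0.969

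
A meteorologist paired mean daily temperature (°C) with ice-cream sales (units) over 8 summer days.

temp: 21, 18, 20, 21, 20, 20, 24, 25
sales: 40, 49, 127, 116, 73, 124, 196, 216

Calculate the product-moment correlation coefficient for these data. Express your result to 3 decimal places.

n = 8, Σx = 169, Σy = 941, Σx² = 3607, Σy² = 139363, Σxy = 20742
nΣxy − ΣxΣy = 165936 − 159029 = 6907
nΣx² − (Σx)² = 28856 − 28561 = 295; nΣy² − (Σy)² = 1114904 − 885481 = 229423
r = 6907 / √(295 × 229423) = 6907 / 8226.7725 ≈ 0.840

0.840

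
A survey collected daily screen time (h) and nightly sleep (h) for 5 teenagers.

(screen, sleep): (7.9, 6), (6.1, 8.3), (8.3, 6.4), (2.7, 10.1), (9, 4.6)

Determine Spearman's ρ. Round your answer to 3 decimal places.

-0.900

Rank screen: 3, 2, 4, 1, 5
Rank sleep: 2, 4, 3, 5, 1
d = rank(screen) − rank(sleep): 1, -2, 1, -4, 4; Σd² = 38
ρ = 1 − 6Σd² / [n(n²−1)] = 1 − 6×38 / (5×24) = 1 − 228/120 ≈ -0.900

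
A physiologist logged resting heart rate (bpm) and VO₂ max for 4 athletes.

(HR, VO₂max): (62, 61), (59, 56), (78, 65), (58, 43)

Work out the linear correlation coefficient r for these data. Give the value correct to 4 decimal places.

0.7239

n = 4, Σx = 257, Σy = 225, Σx² = 16773, Σy² = 12931, Σxy = 14650
nΣxy − ΣxΣy = 58600 − 57825 = 775
nΣx² − (Σx)² = 67092 − 66049 = 1043; nΣy² − (Σy)² = 51724 − 50625 = 1099
r = 775 / √(1043 × 1099) = 775 / 1070.6339 ≈ 0.7239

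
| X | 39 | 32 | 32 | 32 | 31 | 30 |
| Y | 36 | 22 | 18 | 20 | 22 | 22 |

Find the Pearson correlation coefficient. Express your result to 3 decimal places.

0.903

n = 6, ΣX = 196, ΣY = 140, ΣX² = 6454, ΣY² = 3472, ΣXY = 4666
nΣXY − ΣXΣY = 27996 − 27440 = 556
nΣX² − (ΣX)² = 38724 − 38416 = 308; nΣY² − (ΣY)² = 20832 − 19600 = 1232
r = 556 / √(308 × 1232) = 556 / 616.0000 ≈ 0.903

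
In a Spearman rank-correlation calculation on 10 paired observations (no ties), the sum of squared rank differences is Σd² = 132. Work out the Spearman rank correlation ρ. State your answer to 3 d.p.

ρ = 1 − 6Σd² / [n(n²−1)] = 1 − 6×132 / (10×99)
  = 1 − 792/990 = 1 − 0.8000 ≈ 0.200

0.200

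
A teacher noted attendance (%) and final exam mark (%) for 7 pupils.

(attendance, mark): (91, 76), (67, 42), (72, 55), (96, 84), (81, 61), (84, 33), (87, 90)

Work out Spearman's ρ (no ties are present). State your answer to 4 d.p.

Rank attendance: 6, 1, 2, 7, 3, 4, 5
Rank mark: 5, 2, 3, 6, 4, 1, 7
d = rank(attendance) − rank(mark): 1, -1, -1, 1, -1, 3, -2; Σd² = 18
ρ = 1 − 6Σd² / [n(n²−1)] = 1 − 6×18 / (7×48) = 1 − 108/336 ≈ 0.6786

0.6786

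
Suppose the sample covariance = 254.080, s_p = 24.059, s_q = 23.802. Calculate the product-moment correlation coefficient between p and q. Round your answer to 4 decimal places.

r = Cov(p,q) / (s_p · s_q) = 254.080 / (24.059 × 23.802)
  = 254.080 / 572.6523 ≈ 0.4437

0.4437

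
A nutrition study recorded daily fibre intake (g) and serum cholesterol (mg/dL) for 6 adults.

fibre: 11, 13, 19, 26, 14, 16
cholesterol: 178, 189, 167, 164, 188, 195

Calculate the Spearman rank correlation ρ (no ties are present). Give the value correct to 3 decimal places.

-0.486

Rank fibre: 1, 2, 5, 6, 3, 4
Rank cholesterol: 3, 5, 2, 1, 4, 6
d = rank(fibre) − rank(cholesterol): -2, -3, 3, 5, -1, -2; Σd² = 52
ρ = 1 − 6Σd² / [n(n²−1)] = 1 − 6×52 / (6×35) = 1 − 312/210 ≈ -0.486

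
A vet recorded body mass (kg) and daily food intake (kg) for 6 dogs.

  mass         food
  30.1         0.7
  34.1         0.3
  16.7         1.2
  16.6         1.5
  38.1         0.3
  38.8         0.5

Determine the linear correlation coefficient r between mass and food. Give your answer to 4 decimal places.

n = 6, Σx = 174.4, Σy = 4.5, Σx² = 5580.32, Σy² = 4.61, Σxy = 107.07
nΣxy − ΣxΣy = 642.42 − 784.8 = -142.38
nΣx² − (Σx)² = 33481.92 − 30415.36 = 3066.56; nΣy² − (Σy)² = 27.66 − 20.25 = 7.41
r = -142.38 / √(3066.56 × 7.41) = -142.38 / 150.7422 ≈ -0.9445

-0.9445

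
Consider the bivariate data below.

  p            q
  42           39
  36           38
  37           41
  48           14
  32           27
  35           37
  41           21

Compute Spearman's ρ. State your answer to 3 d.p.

Rank p: 6, 3, 4, 7, 1, 2, 5
Rank q: 6, 5, 7, 1, 3, 4, 2
d = rank(p) − rank(q): 0, -2, -3, 6, -2, -2, 3; Σd² = 66
ρ = 1 − 6Σd² / [n(n²−1)] = 1 − 6×66 / (7×48) = 1 − 396/336 ≈ -0.179

-0.179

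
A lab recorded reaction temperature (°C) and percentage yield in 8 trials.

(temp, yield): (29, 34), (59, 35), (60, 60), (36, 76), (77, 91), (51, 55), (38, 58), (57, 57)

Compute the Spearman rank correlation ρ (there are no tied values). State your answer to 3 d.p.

Rank temp: 1, 6, 7, 2, 8, 4, 3, 5
Rank yield: 1, 2, 6, 7, 8, 3, 5, 4
d = rank(temp) − rank(yield): 0, 4, 1, -5, 0, 1, -2, 1; Σd² = 48
ρ = 1 − 6Σd² / [n(n²−1)] = 1 − 6×48 / (8×63) = 1 − 288/504 ≈ 0.429

0.429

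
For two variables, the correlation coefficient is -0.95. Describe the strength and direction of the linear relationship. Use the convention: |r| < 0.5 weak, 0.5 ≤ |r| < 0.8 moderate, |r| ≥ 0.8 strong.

strong negative

r = -0.95 < 0 so the relationship is negative.
|r| = 0.95, which falls in the strong range.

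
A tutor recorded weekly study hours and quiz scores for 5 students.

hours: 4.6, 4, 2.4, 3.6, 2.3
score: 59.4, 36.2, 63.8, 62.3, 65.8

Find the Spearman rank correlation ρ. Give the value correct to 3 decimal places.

Rank hours: 5, 4, 2, 3, 1
Rank score: 2, 1, 4, 3, 5
d = rank(hours) − rank(score): 3, 3, -2, 0, -4; Σd² = 38
ρ = 1 − 6Σd² / [n(n²−1)] = 1 − 6×38 / (5×24) = 1 − 228/120 ≈ -0.900

-0.900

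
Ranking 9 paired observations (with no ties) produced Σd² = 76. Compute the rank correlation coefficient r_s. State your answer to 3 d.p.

0.367

ρ = 1 − 6Σd² / [n(n²−1)] = 1 − 6×76 / (9×80)
  = 1 − 456/720 = 1 − 0.6333 ≈ 0.367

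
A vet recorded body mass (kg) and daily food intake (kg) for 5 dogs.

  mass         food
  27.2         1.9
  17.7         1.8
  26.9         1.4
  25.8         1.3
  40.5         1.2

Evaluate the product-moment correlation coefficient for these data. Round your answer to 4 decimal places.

-0.6441

n = 5, Σx = 138.1, Σy = 7.6, Σx² = 4082.63, Σy² = 11.94, Σxy = 203.34
nΣxy − ΣxΣy = 1016.7 − 1049.56 = -32.86
nΣx² − (Σx)² = 20413.15 − 19071.61 = 1341.54; nΣy² − (Σy)² = 59.7 − 57.76 = 1.94
r = -32.86 / √(1341.54 × 1.94) = -32.86 / 51.0156 ≈ -0.6441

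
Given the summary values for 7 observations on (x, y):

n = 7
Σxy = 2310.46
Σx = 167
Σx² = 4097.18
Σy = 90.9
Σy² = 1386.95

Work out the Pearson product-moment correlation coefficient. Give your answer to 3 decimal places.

0.928

r = (nΣxy − ΣxΣy) / √[(nΣx² − (Σx)²)(nΣy² − (Σy)²)]
Numerator: 7×2310.46 − 167×90.9 = 992.92
Denominator: √[(28680.26 − 27889)(9708.65 − 8262.81)] = √[791.26 × 1445.84] = 1069.5959
r = 992.92 / 1069.5959 ≈ 0.928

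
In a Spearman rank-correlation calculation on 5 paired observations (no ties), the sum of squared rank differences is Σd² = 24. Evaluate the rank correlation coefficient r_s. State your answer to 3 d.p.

ρ = 1 − 6Σd² / [n(n²−1)] = 1 − 6×24 / (5×24)
  = 1 − 144/120 = 1 − 1.2000 ≈ -0.200

-0.200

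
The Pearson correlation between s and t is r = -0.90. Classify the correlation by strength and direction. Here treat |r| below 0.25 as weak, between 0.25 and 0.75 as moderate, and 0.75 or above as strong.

r = -0.90 < 0 so the relationship is negative.
|r| = 0.90, which falls in the strong range.

strong negative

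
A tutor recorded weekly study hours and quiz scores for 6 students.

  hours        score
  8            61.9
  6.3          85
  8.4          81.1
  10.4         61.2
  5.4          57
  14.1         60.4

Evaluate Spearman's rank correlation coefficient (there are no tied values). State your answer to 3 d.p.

-0.086

Rank hours: 3, 2, 4, 5, 1, 6
Rank score: 4, 6, 5, 3, 1, 2
d = rank(hours) − rank(score): -1, -4, -1, 2, 0, 4; Σd² = 38
ρ = 1 − 6Σd² / [n(n²−1)] = 1 − 6×38 / (6×35) = 1 − 228/210 ≈ -0.086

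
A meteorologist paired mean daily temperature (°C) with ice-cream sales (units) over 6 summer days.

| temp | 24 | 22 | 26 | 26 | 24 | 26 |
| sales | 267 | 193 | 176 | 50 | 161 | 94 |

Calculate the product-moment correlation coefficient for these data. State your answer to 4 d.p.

n = 6, Σx = 148, Σy = 941, Σx² = 3664, Σy² = 176771, Σxy = 22838
nΣxy − ΣxΣy = 137028 − 139268 = -2240
nΣx² − (Σx)² = 21984 − 21904 = 80; nΣy² − (Σy)² = 1060626 − 885481 = 175145
r = -2240 / √(80 × 175145) = -2240 / 3743.2072 ≈ -0.5984

-0.5984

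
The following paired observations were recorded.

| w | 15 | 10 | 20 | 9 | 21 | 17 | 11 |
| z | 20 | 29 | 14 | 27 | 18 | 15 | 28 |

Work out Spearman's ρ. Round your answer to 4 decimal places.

Rank w: 4, 2, 6, 1, 7, 5, 3
Rank z: 4, 7, 1, 5, 3, 2, 6
d = rank(w) − rank(z): 0, -5, 5, -4, 4, 3, -3; Σd² = 100
ρ = 1 − 6Σd² / [n(n²−1)] = 1 − 6×100 / (7×48) = 1 − 600/336 ≈ -0.7857

-0.7857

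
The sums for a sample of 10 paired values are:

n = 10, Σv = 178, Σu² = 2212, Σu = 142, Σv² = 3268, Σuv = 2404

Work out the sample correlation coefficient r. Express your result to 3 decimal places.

-0.886

r = (nΣuv − ΣuΣv) / √[(nΣu² − (Σu)²)(nΣv² − (Σv)²)]
Numerator: 10×2404 − 142×178 = -1236
Denominator: √[(22120 − 20164)(32680 − 31684)] = √[1956 × 996] = 1395.7708
r = -1236 / 1395.7708 ≈ -0.886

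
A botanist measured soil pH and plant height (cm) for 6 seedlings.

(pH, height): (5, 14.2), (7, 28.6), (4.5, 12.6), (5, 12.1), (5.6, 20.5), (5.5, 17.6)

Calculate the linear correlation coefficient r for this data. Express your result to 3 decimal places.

0.969

n = 6, Σx = 32.6, Σy = 105.6, Σx² = 180.86, Σy² = 2054.78, Σxy = 600
nΣxy − ΣxΣy = 3600 − 3442.56 = 157.44
nΣx² − (Σx)² = 1085.16 − 1062.76 = 22.4; nΣy² − (Σy)² = 12328.68 − 11151.36 = 1177.32
r = 157.44 / √(22.4 × 1177.32) = 157.44 / 162.3945 ≈ 0.969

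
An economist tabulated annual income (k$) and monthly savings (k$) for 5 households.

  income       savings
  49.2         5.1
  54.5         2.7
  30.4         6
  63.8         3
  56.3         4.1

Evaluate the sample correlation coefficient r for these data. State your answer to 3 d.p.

n = 5, Σx = 254.2, Σy = 20.9, Σx² = 13555.18, Σy² = 95.11, Σxy = 1002.7
nΣxy − ΣxΣy = 5013.5 − 5312.78 = -299.28
nΣx² − (Σx)² = 67775.9 − 64617.64 = 3158.26; nΣy² − (Σy)² = 475.55 − 436.81 = 38.74
r = -299.28 / √(3158.26 × 38.74) = -299.28 / 349.7871 ≈ -0.856

-0.856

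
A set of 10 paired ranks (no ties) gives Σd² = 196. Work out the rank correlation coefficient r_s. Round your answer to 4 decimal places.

-0.1879

ρ = 1 − 6Σd² / [n(n²−1)] = 1 − 6×196 / (10×99)
  = 1 − 1176/990 = 1 − 1.18788 ≈ -0.1879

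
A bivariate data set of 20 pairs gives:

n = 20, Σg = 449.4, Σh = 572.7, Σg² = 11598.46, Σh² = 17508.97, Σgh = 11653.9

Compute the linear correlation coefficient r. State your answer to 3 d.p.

r = (nΣgh − ΣgΣh) / √[(nΣg² − (Σg)²)(nΣh² − (Σh)²)]
Numerator: 20×11653.9 − 449.4×572.7 = -24293.38
Denominator: √[(231969.2 − 201960.36)(350179.4 − 327985.29)] = √[30008.84 × 22194.11] = 25807.3535
r = -24293.38 / 25807.3535 ≈ -0.941

-0.941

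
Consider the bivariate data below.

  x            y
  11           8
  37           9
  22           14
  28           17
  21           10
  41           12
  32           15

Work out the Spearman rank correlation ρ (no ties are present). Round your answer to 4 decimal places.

0.2857

Rank x: 1, 6, 3, 4, 2, 7, 5
Rank y: 1, 2, 5, 7, 3, 4, 6
d = rank(x) − rank(y): 0, 4, -2, -3, -1, 3, -1; Σd² = 40
ρ = 1 − 6Σd² / [n(n²−1)] = 1 − 6×40 / (7×48) = 1 − 240/336 ≈ 0.2857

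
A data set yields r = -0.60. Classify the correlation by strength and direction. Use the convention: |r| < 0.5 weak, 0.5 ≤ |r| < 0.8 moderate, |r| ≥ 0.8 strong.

moderate negative

r = -0.60 < 0 so the relationship is negative.
|r| = 0.60, which falls in the moderate range.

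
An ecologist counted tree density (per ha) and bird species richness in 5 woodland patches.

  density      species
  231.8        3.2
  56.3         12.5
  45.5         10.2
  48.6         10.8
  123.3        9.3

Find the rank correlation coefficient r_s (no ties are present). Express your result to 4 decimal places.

-0.6000

Rank density: 5, 3, 1, 2, 4
Rank species: 1, 5, 3, 4, 2
d = rank(density) − rank(species): 4, -2, -2, -2, 2; Σd² = 32
ρ = 1 − 6Σd² / [n(n²−1)] = 1 − 6×32 / (5×24) = 1 − 192/120 ≈ -0.6000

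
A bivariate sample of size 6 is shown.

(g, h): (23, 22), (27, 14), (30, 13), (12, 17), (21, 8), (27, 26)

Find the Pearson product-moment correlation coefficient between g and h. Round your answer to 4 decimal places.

n = 6, Σg = 140, Σh = 100, Σg² = 3472, Σh² = 1878, Σgh = 2348
nΣgh − ΣgΣh = 14088 − 14000 = 88
nΣg² − (Σg)² = 20832 − 19600 = 1232; nΣh² − (Σh)² = 11268 − 10000 = 1268
r = 88 / √(1232 × 1268) = 88 / 1249.8704 ≈ 0.0704

0.0704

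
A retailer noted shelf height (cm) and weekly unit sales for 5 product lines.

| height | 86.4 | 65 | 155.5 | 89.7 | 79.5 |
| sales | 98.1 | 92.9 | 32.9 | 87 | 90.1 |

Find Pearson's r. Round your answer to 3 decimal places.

-0.957

n = 5, Σx = 476.1, Σy = 401, Σx² = 50236.55, Σy² = 35023.44, Σxy = 34597.14
nΣxy − ΣxΣy = 172985.7 − 190916.1 = -17930.4
nΣx² − (Σx)² = 251182.75 − 226671.21 = 24511.54; nΣy² − (Σy)² = 175117.2 − 160801 = 14316.2
r = -17930.4 / √(24511.54 × 14316.2) = -17930.4 / 18732.6482 ≈ -0.957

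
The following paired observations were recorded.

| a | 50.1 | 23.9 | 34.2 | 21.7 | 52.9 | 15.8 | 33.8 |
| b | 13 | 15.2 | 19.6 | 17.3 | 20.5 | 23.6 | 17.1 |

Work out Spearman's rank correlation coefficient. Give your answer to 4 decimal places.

Rank a: 6, 3, 5, 2, 7, 1, 4
Rank b: 1, 2, 5, 4, 6, 7, 3
d = rank(a) − rank(b): 5, 1, 0, -2, 1, -6, 1; Σd² = 68
ρ = 1 − 6Σd² / [n(n²−1)] = 1 − 6×68 / (7×48) = 1 − 408/336 ≈ -0.2143

-0.2143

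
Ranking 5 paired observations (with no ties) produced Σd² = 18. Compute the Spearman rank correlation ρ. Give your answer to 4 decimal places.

ρ = 1 − 6Σd² / [n(n²−1)] = 1 − 6×18 / (5×24)
  = 1 − 108/120 = 1 − 0.90000 ≈ 0.1000

0.1000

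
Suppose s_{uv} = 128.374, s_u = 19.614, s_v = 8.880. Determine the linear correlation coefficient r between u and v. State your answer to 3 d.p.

r = Cov(u,v) / (s_u · s_v) = 128.374 / (19.614 × 8.880)
  = 128.374 / 174.1723 ≈ 0.737

0.737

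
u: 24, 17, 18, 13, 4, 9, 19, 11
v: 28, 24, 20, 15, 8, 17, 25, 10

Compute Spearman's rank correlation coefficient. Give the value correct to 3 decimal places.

0.905

Rank u: 8, 5, 6, 4, 1, 2, 7, 3
Rank v: 8, 6, 5, 3, 1, 4, 7, 2
d = rank(u) − rank(v): 0, -1, 1, 1, 0, -2, 0, 1; Σd² = 8
ρ = 1 − 6Σd² / [n(n²−1)] = 1 − 6×8 / (8×63) = 1 − 48/504 ≈ 0.905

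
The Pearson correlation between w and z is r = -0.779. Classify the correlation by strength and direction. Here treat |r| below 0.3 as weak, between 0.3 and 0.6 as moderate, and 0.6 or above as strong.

r = -0.779 < 0 so the relationship is negative.
|r| = 0.779, which falls in the strong range.

strong negative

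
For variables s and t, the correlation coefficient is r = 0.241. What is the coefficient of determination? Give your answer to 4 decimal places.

0.0581

r² = (0.241)² = 0.0581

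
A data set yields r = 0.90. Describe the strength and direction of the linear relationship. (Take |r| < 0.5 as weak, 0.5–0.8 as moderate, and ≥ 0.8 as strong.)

strong positive

r = 0.90 > 0 so the relationship is positive.
|r| = 0.90, which falls in the strong range.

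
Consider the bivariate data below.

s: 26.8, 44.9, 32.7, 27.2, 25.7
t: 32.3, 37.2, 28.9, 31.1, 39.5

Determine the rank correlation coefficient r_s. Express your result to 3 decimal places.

-0.400

Rank s: 2, 5, 4, 3, 1
Rank t: 3, 4, 1, 2, 5
d = rank(s) − rank(t): -1, 1, 3, 1, -4; Σd² = 28
ρ = 1 − 6Σd² / [n(n²−1)] = 1 − 6×28 / (5×24) = 1 − 168/120 ≈ -0.400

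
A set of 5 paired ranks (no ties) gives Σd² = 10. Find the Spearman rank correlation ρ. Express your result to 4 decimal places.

ρ = 1 − 6Σd² / [n(n²−1)] = 1 − 6×10 / (5×24)
  = 1 − 60/120 = 1 − 0.50000 ≈ 0.5000

0.5000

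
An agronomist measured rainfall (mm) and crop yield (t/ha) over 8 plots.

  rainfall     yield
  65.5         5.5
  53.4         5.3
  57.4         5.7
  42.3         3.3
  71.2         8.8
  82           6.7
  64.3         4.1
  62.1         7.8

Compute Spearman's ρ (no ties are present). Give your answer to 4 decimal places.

0.6190

Rank rainfall: 6, 2, 3, 1, 7, 8, 5, 4
Rank yield: 4, 3, 5, 1, 8, 6, 2, 7
d = rank(rainfall) − rank(yield): 2, -1, -2, 0, -1, 2, 3, -3; Σd² = 32
ρ = 1 − 6Σd² / [n(n²−1)] = 1 − 6×32 / (8×63) = 1 − 192/504 ≈ 0.6190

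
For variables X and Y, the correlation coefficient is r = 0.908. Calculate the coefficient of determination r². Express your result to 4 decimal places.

0.8245

r² = (0.908)² = 0.8245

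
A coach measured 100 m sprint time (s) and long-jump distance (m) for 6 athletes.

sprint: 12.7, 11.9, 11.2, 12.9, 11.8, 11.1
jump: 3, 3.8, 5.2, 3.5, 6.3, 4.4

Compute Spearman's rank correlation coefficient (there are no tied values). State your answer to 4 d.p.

-0.7143

Rank sprint: 5, 4, 2, 6, 3, 1
Rank jump: 1, 3, 5, 2, 6, 4
d = rank(sprint) − rank(jump): 4, 1, -3, 4, -3, -3; Σd² = 60
ρ = 1 − 6Σd² / [n(n²−1)] = 1 − 6×60 / (6×35) = 1 − 360/210 ≈ -0.7143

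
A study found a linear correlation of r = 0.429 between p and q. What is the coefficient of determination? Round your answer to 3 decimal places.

0.184

r² = (0.429)² = 0.184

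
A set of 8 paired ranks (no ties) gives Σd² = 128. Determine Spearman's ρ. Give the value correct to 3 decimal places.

ρ = 1 − 6Σd² / [n(n²−1)] = 1 − 6×128 / (8×63)
  = 1 − 768/504 = 1 − 1.5238 ≈ -0.524

-0.524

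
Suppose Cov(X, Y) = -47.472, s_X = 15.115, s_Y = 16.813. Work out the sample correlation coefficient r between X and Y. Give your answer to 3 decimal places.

r = Cov(X,Y) / (s_X · s_Y) = -47.472 / (15.115 × 16.813)
  = -47.472 / 254.1285 ≈ -0.187

-0.187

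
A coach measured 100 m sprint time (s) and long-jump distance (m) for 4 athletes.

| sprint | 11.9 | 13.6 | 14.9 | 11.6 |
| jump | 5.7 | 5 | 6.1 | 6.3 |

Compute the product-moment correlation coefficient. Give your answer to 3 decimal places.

-0.188

n = 4, Σx = 52, Σy = 23.1, Σx² = 683.14, Σy² = 134.39, Σxy = 299.8
nΣxy − ΣxΣy = 1199.2 − 1201.2 = -2
nΣx² − (Σx)² = 2732.56 − 2704 = 28.56; nΣy² − (Σy)² = 537.56 − 533.61 = 3.95
r = -2 / √(28.56 × 3.95) = -2 / 10.6213 ≈ -0.188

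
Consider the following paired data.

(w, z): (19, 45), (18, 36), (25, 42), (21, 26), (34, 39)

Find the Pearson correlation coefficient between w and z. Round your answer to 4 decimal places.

0.1358

n = 5, Σw = 117, Σz = 188, Σw² = 2907, Σz² = 7282, Σwz = 4425
nΣwz − ΣwΣz = 22125 − 21996 = 129
nΣw² − (Σw)² = 14535 − 13689 = 846; nΣz² − (Σz)² = 36410 − 35344 = 1066
r = 129 / √(846 × 1066) = 129 / 949.6505 ≈ 0.1358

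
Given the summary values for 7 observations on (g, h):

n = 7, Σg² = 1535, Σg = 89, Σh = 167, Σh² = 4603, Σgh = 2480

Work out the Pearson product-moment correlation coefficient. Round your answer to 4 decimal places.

0.7139

r = (nΣgh − ΣgΣh) / √[(nΣg² − (Σg)²)(nΣh² − (Σh)²)]
Numerator: 7×2480 − 89×167 = 2497
Denominator: √[(10745 − 7921)(32221 − 27889)] = √[2824 × 4332] = 3497.6518
r = 2497 / 3497.6518 ≈ 0.7139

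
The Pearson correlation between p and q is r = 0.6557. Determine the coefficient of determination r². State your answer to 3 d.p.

r² = (0.6557)² = 0.430

0.430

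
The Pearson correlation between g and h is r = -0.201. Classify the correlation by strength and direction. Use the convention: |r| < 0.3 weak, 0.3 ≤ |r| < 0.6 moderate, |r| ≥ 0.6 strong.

r = -0.201 < 0 so the relationship is negative.
|r| = 0.201, which falls in the weak range.

weak negative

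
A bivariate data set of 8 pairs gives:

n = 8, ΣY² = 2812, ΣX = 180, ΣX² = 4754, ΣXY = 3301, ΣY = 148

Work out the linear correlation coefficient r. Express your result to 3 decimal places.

r = (nΣXY − ΣXΣY) / √[(nΣX² − (ΣX)²)(nΣY² − (ΣY)²)]
Numerator: 8×3301 − 180×148 = -232
Denominator: √[(38032 − 32400)(22496 − 21904)] = √[5632 × 592] = 1825.9639
r = -232 / 1825.9639 ≈ -0.127

-0.127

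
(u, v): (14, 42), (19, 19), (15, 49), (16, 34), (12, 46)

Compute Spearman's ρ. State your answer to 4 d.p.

Rank u: 2, 5, 3, 4, 1
Rank v: 3, 1, 5, 2, 4
d = rank(u) − rank(v): -1, 4, -2, 2, -3; Σd² = 34
ρ = 1 − 6Σd² / [n(n²−1)] = 1 − 6×34 / (5×24) = 1 − 204/120 ≈ -0.7000

-0.7000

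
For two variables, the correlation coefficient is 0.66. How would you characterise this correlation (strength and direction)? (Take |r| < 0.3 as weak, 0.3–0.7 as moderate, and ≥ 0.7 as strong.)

r = 0.66 > 0 so the relationship is positive.
|r| = 0.66, which falls in the moderate range.

moderate positive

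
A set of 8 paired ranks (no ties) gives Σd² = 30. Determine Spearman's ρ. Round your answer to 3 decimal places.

ρ = 1 − 6Σd² / [n(n²−1)] = 1 − 6×30 / (8×63)
  = 1 − 180/504 = 1 − 0.3571 ≈ 0.643

0.643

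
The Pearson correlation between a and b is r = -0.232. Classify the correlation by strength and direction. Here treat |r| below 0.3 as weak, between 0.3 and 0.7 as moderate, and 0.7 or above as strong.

r = -0.232 < 0 so the relationship is negative.
|r| = 0.232, which falls in the weak range.

weak negative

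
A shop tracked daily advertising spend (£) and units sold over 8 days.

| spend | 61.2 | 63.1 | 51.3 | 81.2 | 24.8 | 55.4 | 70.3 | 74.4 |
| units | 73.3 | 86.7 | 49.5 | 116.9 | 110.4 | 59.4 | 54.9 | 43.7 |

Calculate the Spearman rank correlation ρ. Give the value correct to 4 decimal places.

0.0000

Rank spend: 4, 5, 2, 8, 1, 3, 6, 7
Rank units: 5, 6, 2, 8, 7, 4, 3, 1
d = rank(spend) − rank(units): -1, -1, 0, 0, -6, -1, 3, 6; Σd² = 84
ρ = 1 − 6Σd² / [n(n²−1)] = 1 − 6×84 / (8×63) = 1 − 504/504 ≈ 0.0000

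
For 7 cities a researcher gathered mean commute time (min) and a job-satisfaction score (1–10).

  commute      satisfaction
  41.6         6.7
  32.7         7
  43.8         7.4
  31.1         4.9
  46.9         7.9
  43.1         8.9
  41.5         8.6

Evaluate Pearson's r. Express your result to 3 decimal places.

0.715

n = 7, Σx = 280.7, Σy = 51.4, Σx² = 11464.97, Σy² = 388.24, Σxy = 2095.13
nΣxy − ΣxΣy = 14665.91 − 14427.98 = 237.93
nΣx² − (Σx)² = 80254.79 − 78792.49 = 1462.3; nΣy² − (Σy)² = 2717.68 − 2641.96 = 75.72
r = 237.93 / √(1462.3 × 75.72) = 237.93 / 332.7542 ≈ 0.715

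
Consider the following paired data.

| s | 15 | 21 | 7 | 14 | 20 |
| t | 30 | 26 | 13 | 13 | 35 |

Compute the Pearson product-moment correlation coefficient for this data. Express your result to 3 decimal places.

0.746

n = 5, Σs = 77, Σt = 117, Σs² = 1311, Σt² = 3139, Σst = 1969
nΣst − ΣsΣt = 9845 − 9009 = 836
nΣs² − (Σs)² = 6555 − 5929 = 626; nΣt² − (Σt)² = 15695 − 13689 = 2006
r = 836 / √(626 × 2006) = 836 / 1120.6052 ≈ 0.746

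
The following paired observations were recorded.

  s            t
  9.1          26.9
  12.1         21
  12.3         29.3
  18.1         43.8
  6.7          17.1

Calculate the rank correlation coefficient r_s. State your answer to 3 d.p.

Rank s: 2, 3, 4, 5, 1
Rank t: 3, 2, 4, 5, 1
d = rank(s) − rank(t): -1, 1, 0, 0, 0; Σd² = 2
ρ = 1 − 6Σd² / [n(n²−1)] = 1 − 6×2 / (5×24) = 1 − 12/120 ≈ 0.900

0.900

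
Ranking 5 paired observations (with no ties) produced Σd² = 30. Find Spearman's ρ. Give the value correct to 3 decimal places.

-0.500

ρ = 1 − 6Σd² / [n(n²−1)] = 1 − 6×30 / (5×24)
  = 1 − 180/120 = 1 − 1.5000 ≈ -0.500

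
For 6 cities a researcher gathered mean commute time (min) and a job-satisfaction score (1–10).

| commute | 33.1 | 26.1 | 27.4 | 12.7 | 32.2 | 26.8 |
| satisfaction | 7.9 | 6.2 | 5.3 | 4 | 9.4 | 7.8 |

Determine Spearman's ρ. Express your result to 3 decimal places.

0.771

Rank commute: 6, 2, 4, 1, 5, 3
Rank satisfaction: 5, 3, 2, 1, 6, 4
d = rank(commute) − rank(satisfaction): 1, -1, 2, 0, -1, -1; Σd² = 8
ρ = 1 − 6Σd² / [n(n²−1)] = 1 − 6×8 / (6×35) = 1 − 48/210 ≈ 0.771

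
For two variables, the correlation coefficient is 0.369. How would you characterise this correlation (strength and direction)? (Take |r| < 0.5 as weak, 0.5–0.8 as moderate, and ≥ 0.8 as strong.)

weak positive

r = 0.369 > 0 so the relationship is positive.
|r| = 0.369, which falls in the weak range.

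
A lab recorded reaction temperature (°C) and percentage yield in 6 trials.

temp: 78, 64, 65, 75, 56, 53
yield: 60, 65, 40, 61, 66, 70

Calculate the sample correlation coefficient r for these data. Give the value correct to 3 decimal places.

n = 6, Σx = 391, Σy = 362, Σx² = 25975, Σy² = 22402, Σxy = 23421
nΣxy − ΣxΣy = 140526 − 141542 = -1016
nΣx² − (Σx)² = 155850 − 152881 = 2969; nΣy² − (Σy)² = 134412 − 131044 = 3368
r = -1016 / √(2969 × 3368) = -1016 / 3162.2131 ≈ -0.321

-0.321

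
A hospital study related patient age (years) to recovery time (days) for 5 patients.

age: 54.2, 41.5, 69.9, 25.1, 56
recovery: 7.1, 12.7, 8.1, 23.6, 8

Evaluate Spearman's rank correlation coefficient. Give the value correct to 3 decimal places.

Rank age: 3, 2, 5, 1, 4
Rank recovery: 1, 4, 3, 5, 2
d = rank(age) − rank(recovery): 2, -2, 2, -4, 2; Σd² = 32
ρ = 1 − 6Σd² / [n(n²−1)] = 1 − 6×32 / (5×24) = 1 − 192/120 ≈ -0.600

-0.600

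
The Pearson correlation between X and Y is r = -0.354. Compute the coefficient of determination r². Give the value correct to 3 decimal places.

r² = (-0.354)² = 0.125

0.125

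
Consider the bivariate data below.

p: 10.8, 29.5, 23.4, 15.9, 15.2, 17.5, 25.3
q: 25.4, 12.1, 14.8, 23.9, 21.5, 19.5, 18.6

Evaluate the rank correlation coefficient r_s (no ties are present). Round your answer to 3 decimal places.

Rank p: 1, 7, 5, 3, 2, 4, 6
Rank q: 7, 1, 2, 6, 5, 4, 3
d = rank(p) − rank(q): -6, 6, 3, -3, -3, 0, 3; Σd² = 108
ρ = 1 − 6Σd² / [n(n²−1)] = 1 − 6×108 / (7×48) = 1 − 648/336 ≈ -0.929

-0.929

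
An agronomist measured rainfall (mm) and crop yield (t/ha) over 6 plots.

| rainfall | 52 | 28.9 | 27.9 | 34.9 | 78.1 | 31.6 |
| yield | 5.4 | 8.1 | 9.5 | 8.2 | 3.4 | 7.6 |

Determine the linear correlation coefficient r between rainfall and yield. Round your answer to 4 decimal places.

-0.9619

n = 6, Σx = 253.4, Σy = 42.2, Σx² = 12633.8, Σy² = 321.58, Σxy = 1571.82
nΣxy − ΣxΣy = 9430.92 − 10693.48 = -1262.56
nΣx² − (Σx)² = 75802.8 − 64211.56 = 11591.24; nΣy² − (Σy)² = 1929.48 − 1780.84 = 148.64
r = -1262.56 / √(11591.24 × 148.64) = -1262.56 / 1312.6012 ≈ -0.9619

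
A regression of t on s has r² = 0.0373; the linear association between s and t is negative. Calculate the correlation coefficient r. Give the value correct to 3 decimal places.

|r| = √0.0373 = 0.193
The association is negative, so r = −0.193.

-0.193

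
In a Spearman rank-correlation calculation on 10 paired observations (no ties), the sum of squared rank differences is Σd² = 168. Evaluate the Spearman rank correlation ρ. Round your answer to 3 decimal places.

ρ = 1 − 6Σd² / [n(n²−1)] = 1 − 6×168 / (10×99)
  = 1 − 1008/990 = 1 − 1.0182 ≈ -0.018

-0.018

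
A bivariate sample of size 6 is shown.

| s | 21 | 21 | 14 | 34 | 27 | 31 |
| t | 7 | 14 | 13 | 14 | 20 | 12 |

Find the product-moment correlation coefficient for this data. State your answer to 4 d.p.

n = 6, Σs = 148, Σt = 80, Σs² = 3924, Σt² = 1154, Σst = 2011
nΣst − ΣsΣt = 12066 − 11840 = 226
nΣs² − (Σs)² = 23544 − 21904 = 1640; nΣt² − (Σt)² = 6924 − 6400 = 524
r = 226 / √(1640 × 524) = 226 / 927.0167 ≈ 0.2438

0.2438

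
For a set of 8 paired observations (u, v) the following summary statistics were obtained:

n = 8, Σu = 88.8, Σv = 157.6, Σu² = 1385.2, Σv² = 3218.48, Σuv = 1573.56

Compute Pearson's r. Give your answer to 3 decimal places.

r = (nΣuv − ΣuΣv) / √[(nΣu² − (Σu)²)(nΣv² − (Σv)²)]
Numerator: 8×1573.56 − 88.8×157.6 = -1406.4
Denominator: √[(11081.6 − 7885.44)(25747.84 − 24837.76)] = √[3196.16 × 910.08] = 1705.5091
r = -1406.4 / 1705.5091 ≈ -0.825

-0.825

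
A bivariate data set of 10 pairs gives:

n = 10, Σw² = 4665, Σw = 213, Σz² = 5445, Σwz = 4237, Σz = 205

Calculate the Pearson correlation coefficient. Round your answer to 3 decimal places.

-0.325

r = (nΣwz − ΣwΣz) / √[(nΣw² − (Σw)²)(nΣz² − (Σz)²)]
Numerator: 10×4237 − 213×205 = -1295
Denominator: √[(46650 − 45369)(54450 − 42025)] = √[1281 × 12425] = 3989.5394
r = -1295 / 3989.5394 ≈ -0.325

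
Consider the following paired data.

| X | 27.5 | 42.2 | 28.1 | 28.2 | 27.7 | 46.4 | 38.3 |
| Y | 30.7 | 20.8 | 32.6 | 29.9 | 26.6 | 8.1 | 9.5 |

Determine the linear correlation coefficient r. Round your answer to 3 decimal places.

n = 7, ΣX = 238.4, ΣY = 158.2, ΣX² = 8509.08, ΣY² = 4195.32, ΣXY = 4957.76
nΣXY − ΣXΣY = 34704.32 − 37714.88 = -3010.56
nΣX² − (ΣX)² = 59563.56 − 56834.56 = 2729; nΣY² − (ΣY)² = 29367.24 − 25027.24 = 4340
r = -3010.56 / √(2729 × 4340) = -3010.56 / 3441.4910 ≈ -0.875

-0.875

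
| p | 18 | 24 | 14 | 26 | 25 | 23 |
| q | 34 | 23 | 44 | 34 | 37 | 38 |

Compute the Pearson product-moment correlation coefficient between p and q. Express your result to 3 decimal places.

-0.537

n = 6, Σp = 130, Σq = 210, Σp² = 2926, Σq² = 7590, Σpq = 4463
nΣpq − ΣpΣq = 26778 − 27300 = -522
nΣp² − (Σp)² = 17556 − 16900 = 656; nΣq² − (Σq)² = 45540 − 44100 = 1440
r = -522 / √(656 × 1440) = -522 / 971.9259 ≈ -0.537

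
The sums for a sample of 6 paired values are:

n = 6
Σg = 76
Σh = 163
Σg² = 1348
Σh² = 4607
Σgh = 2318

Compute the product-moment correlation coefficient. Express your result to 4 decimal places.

r = (nΣgh − ΣgΣh) / √[(nΣg² − (Σg)²)(nΣh² − (Σh)²)]
Numerator: 6×2318 − 76×163 = 1520
Denominator: √[(8088 − 5776)(27642 − 26569)] = √[2312 × 1073] = 1575.0479
r = 1520 / 1575.0479 ≈ 0.9650

0.9650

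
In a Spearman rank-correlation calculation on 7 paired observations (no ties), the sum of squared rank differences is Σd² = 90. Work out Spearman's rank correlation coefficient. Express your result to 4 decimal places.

-0.6071

ρ = 1 − 6Σd² / [n(n²−1)] = 1 − 6×90 / (7×48)
  = 1 − 540/336 = 1 − 1.60714 ≈ -0.6071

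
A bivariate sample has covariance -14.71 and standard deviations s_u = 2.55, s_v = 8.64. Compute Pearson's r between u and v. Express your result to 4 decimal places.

r = Cov(u,v) / (s_u · s_v) = -14.71 / (2.55 × 8.64)
  = -14.71 / 22.0320 ≈ -0.6677

-0.6677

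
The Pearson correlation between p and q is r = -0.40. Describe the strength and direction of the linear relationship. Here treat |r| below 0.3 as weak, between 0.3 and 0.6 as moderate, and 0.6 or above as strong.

moderate negative

r = -0.40 < 0 so the relationship is negative.
|r| = 0.40, which falls in the moderate range.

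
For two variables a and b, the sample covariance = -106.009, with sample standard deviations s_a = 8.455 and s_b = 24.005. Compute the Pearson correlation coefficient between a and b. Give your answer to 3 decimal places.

-0.522

r = Cov(a,b) / (s_a · s_b) = -106.009 / (8.455 × 24.005)
  = -106.009 / 202.9623 ≈ -0.522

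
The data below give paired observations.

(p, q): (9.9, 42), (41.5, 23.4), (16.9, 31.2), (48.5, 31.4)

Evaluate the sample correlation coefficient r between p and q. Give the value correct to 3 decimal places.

n = 4, Σp = 116.8, Σq = 128, Σp² = 4458.12, Σq² = 4270.96, Σpq = 3437.08
nΣpq − ΣpΣq = 13748.32 − 14950.4 = -1202.08
nΣp² − (Σp)² = 17832.48 − 13642.24 = 4190.24; nΣq² − (Σq)² = 17083.84 − 16384 = 699.84
r = -1202.08 / √(4190.24 × 699.84) = -1202.08 / 1712.4537 ≈ -0.702

-0.702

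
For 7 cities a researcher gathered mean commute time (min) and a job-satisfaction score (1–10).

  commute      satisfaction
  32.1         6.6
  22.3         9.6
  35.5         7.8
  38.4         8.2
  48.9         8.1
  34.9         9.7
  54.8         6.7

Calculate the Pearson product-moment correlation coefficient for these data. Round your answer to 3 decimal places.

n = 7, Σx = 266.9, Σy = 56.7, Σx² = 10874.77, Σy² = 468.39, Σxy = 2119.5
nΣxy − ΣxΣy = 14836.5 − 15133.23 = -296.73
nΣx² − (Σx)² = 76123.39 − 71235.61 = 4887.78; nΣy² − (Σy)² = 3278.73 − 3214.89 = 63.84
r = -296.73 / √(4887.78 × 63.84) = -296.73 / 558.6017 ≈ -0.531

-0.531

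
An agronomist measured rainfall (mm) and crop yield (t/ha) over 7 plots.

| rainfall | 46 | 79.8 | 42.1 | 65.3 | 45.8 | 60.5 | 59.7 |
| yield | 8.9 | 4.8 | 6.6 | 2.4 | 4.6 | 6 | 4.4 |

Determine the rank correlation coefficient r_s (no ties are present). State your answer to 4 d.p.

-0.4286

Rank rainfall: 3, 7, 1, 6, 2, 5, 4
Rank yield: 7, 4, 6, 1, 3, 5, 2
d = rank(rainfall) − rank(yield): -4, 3, -5, 5, -1, 0, 2; Σd² = 80
ρ = 1 − 6Σd² / [n(n²−1)] = 1 − 6×80 / (7×48) = 1 − 480/336 ≈ -0.4286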